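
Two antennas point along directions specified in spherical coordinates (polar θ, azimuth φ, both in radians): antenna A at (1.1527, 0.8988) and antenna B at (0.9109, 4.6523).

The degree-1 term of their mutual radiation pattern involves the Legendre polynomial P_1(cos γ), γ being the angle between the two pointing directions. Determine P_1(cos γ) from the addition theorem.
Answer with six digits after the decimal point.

Addition theorem: P_1(cos γ) = (4π/3) Σ_m Y*_{lm}(Ω₁) Y_{lm}(Ω₂), m = −1…1:
  term(m=-1) = (-0.070545, 0.049506)   from Y*(Ω₁)=(0.196560, 0.247088), Y(Ω₂)=(-0.016392, 0.272467)
  term(m=+0) = (0.059422, 0.000000)   from Y*(Ω₁)=(0.198383, -0.000000), Y(Ω₂)=(0.299530, 0.000000)
  term(m=+1) = (-0.070545, -0.049506)   from Y*(Ω₁)=(-0.196560, 0.247088), Y(Ω₂)=(0.016392, 0.272467)
Σ over m = (-0.081669, 0.000000); ×(4π/3) → (-0.342093, 0.000000). Real part: -0.342093

-0.342093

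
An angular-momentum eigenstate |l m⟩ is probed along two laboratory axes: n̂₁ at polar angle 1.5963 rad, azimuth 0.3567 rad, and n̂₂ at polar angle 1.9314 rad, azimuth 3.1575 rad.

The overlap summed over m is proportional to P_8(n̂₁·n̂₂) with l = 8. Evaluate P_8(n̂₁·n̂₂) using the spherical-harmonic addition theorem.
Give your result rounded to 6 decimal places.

Addition theorem: P_8(cos γ) = (4π/17) Σ_m Y*_{lm}(Ω₁) Y_{lm}(Ω₂), m = −8…8:
  [-8]  conj(Y_{8,-8})(Ω₁) = -0.49292 + 0.14602j ; Y_{8,-8}(Ω₂) = 0.30038 - 0.03843j ; Δ = -0.14245 + 0.06281j
  [-7]  conj(Y_{8,-7})(Ω₁) = 0.04193 - 0.03152j ; Y_{8,-7}(Ω₂) = 0.45395 - 0.05076j ; Δ = 0.01743 - 0.01644j
  [-6]  conj(Y_{8,-6})(Ω₁) = 0.20057 - 0.31332j ; Y_{8,-6}(Ω₂) = 0.21812 - 0.02088j ; Δ = 0.03720 - 0.07253j
  [-5]  conj(Y_{8,-5})(Ω₁) = -0.01307 + 0.06051j ; Y_{8,-5}(Ω₂) = -0.23232 + 0.01852j ; Δ = 0.00192 - 0.01430j
  [-4]  conj(Y_{8,-4})(Ω₁) = 0.04766 + 0.32871j ; Y_{8,-4}(Ω₂) = -0.31815 + 0.02027j ; Δ = -0.02183 - 0.10361j
  [-3]  conj(Y_{8,-3})(Ω₁) = -0.03187 - 0.05823j ; Y_{8,-3}(Ω₂) = 0.09270 - 0.00443j ; Δ = -0.00321 - 0.00526j
  [-2]  conj(Y_{8,-2})(Ω₁) = -0.23852 - 0.20643j ; Y_{8,-2}(Ω₂) = 0.32964 - 0.01049j ; Δ = -0.08079 - 0.06554j
  [-1]  conj(Y_{8,-1})(Ω₁) = 0.06400 + 0.02385j ; Y_{8,-1}(Ω₂) = -0.03065 + 0.00049j ; Δ = -0.00197 - 0.00070j
  [+0]  conj(Y_{8,0})(Ω₁) = 0.31062 + 0.00000j ; Y_{8,0}(Ω₂) = -0.32792 + 0.00000j ; Δ = -0.10186 + 0.00000j
  [+1]  conj(Y_{8,1})(Ω₁) = -0.06400 + 0.02385j ; Y_{8,1}(Ω₂) = 0.03065 + 0.00049j ; Δ = -0.00197 + 0.00070j
  [+2]  conj(Y_{8,2})(Ω₁) = -0.23852 + 0.20643j ; Y_{8,2}(Ω₂) = 0.32964 + 0.01049j ; Δ = -0.08079 + 0.06554j
  [+3]  conj(Y_{8,3})(Ω₁) = 0.03187 - 0.05823j ; Y_{8,3}(Ω₂) = -0.09270 - 0.00443j ; Δ = -0.00321 + 0.00526j
  [+4]  conj(Y_{8,4})(Ω₁) = 0.04766 - 0.32871j ; Y_{8,4}(Ω₂) = -0.31815 - 0.02027j ; Δ = -0.02183 + 0.10361j
  [+5]  conj(Y_{8,5})(Ω₁) = 0.01307 + 0.06051j ; Y_{8,5}(Ω₂) = 0.23232 + 0.01852j ; Δ = 0.00192 + 0.01430j
  [+6]  conj(Y_{8,6})(Ω₁) = 0.20057 + 0.31332j ; Y_{8,6}(Ω₂) = 0.21812 + 0.02088j ; Δ = 0.03720 + 0.07253j
  [+7]  conj(Y_{8,7})(Ω₁) = -0.04193 - 0.03152j ; Y_{8,7}(Ω₂) = -0.45395 - 0.05076j ; Δ = 0.01743 + 0.01644j
  [+8]  conj(Y_{8,8})(Ω₁) = -0.49292 - 0.14602j ; Y_{8,8}(Ω₂) = 0.30038 + 0.03843j ; Δ = -0.14245 - 0.06281j
Σ over m = -0.48926 - 0.00000j; ×(4π/17) → -0.36166 - 0.00000j. Real part: -0.361662

-0.361662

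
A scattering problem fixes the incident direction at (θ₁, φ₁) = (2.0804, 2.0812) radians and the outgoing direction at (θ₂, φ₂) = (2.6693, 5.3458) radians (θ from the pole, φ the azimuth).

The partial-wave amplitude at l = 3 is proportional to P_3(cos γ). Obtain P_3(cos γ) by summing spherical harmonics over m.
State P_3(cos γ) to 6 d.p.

-0.060291

Term-by-term m-sum for l=3 (normalisation 4π/7 = 1.795196):
  m=-3: +0.277318-0.010983i × -0.037170+0.012708i = -0.010168+0.003933i  (running Σ = -0.010168+0.003933i)
  m=-2: +0.198571+0.323885i × +0.056378-0.179721i = +0.069404-0.017427i  (running Σ = +0.059235-0.013495i)
  m=-1: -0.026172+0.046745i × +0.258041+0.351386i = -0.023179+0.002866i  (running Σ = +0.036056-0.010629i)
  m=0: +0.329524-0.000000i × -0.320758+0.000000i = -0.105697+0.000000i  (running Σ = -0.069641-0.010629i)
  m=1: +0.026172+0.046745i × -0.258041+0.351386i = -0.023179-0.002866i  (running Σ = -0.092820-0.013495i)
  m=2: +0.198571-0.323885i × +0.056378+0.179721i = +0.069404+0.017427i  (running Σ = -0.023416+0.003933i)
  m=3: -0.277318-0.010983i × +0.037170+0.012708i = -0.010168-0.003933i  (running Σ = -0.033585+0.000000i)
Total Σ_m = -0.033585+0.000000i. Multiply by 1.795196: -0.060291+0.000000i. P_3(cos γ) = -0.060291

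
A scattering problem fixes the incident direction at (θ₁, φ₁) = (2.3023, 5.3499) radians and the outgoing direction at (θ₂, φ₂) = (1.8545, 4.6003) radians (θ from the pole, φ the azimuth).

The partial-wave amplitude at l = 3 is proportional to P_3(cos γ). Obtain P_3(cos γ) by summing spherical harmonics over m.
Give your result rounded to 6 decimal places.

Addition theorem: P_3(cos γ) = (4π/7) Σ_m Y*_{lm}(Ω₁) Y_{lm}(Ω₂), m = −3…3:
  [-3]  conj(Y_{3,-3})(Ω₁) = (-0.162001, -0.057623) ; Y_{3,-3}(Ω₂) = (0.121811, -0.348486) ; Δ = (-0.039814, 0.049436)
  [-2]  conj(Y_{3,-2})(Ω₁) = (0.110197, 0.361642) ; Y_{3,-2}(Ω₂) = (0.257056, 0.058611) ; Δ = (0.007130, 0.099421)
  [-1]  conj(Y_{3,-1})(Ω₁) = (0.176219, -0.237915) ; Y_{3,-1}(Ω₂) = (0.021109, -0.187530) ; Δ = (-0.040896, -0.038068)
  [+0]  conj(Y_{3,0})(Ω₁) = (0.191682, -0.000000) ; Y_{3,0}(Ω₂) = (0.272449, 0.000000) ; Δ = (0.052224, 0.000000)
  [+1]  conj(Y_{3,1})(Ω₁) = (-0.176219, -0.237915) ; Y_{3,1}(Ω₂) = (-0.021109, -0.187530) ; Δ = (-0.040896, 0.038068)
  [+2]  conj(Y_{3,2})(Ω₁) = (0.110197, -0.361642) ; Y_{3,2}(Ω₂) = (0.257056, -0.058611) ; Δ = (0.007130, -0.099421)
  [+3]  conj(Y_{3,3})(Ω₁) = (0.162001, -0.057623) ; Y_{3,3}(Ω₂) = (-0.121811, -0.348486) ; Δ = (-0.039814, -0.049436)
Total Σ_m = (-0.094937, -0.000000). Multiply by 1.795196: (-0.170430, -0.000000). P_3(cos γ) = -0.170430

-0.170430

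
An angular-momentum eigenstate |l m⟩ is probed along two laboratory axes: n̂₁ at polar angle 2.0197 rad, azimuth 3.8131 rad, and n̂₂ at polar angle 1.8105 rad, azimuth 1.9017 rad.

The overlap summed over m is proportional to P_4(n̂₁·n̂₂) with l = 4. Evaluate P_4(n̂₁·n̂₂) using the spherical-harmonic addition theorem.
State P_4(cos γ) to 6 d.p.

0.246211

Summing Y*_{l m}(θ₁,φ₁)·Y_{l m}(θ₂,φ₂) over m ∈ [−4, 4]; prefactor 4π/(2·4+1) = 1.396263:
  m=-4: Y*=(-0.261806, 0.128268)  Y=(0.096413, -0.382074)  product (0.023766, 0.112396)
  m=-3: Y*=(-0.170526, 0.358745)  Y=(-0.228136, -0.148844)  product (0.092300, -0.056461)
  m=-2: Y*=(0.019520, 0.084208)  Y=(0.150769, -0.117450)  product (0.012833, 0.010403)
  m=-1: Y*=(-0.243516, -0.193525)  Y=(-0.092359, -0.268849)  product (-0.029538, 0.083343)
  m=+0: Y*=(-0.149013, -0.000000)  Y=(0.150239, 0.000000)  product (-0.022388, -0.000000)
  m=+1: Y*=(0.243516, -0.193525)  Y=(0.092359, -0.268849)  product (-0.029538, -0.083343)
  m=+2: Y*=(0.019520, -0.084208)  Y=(0.150769, 0.117450)  product (0.012833, -0.010403)
  m=+3: Y*=(0.170526, 0.358745)  Y=(0.228136, -0.148844)  product (0.092300, 0.056461)
  m=+4: Y*=(-0.261806, -0.128268)  Y=(0.096413, 0.382074)  product (0.023766, -0.112396)
Accumulated sum (0.176336, 0.000000); after 4π/(2l+1) scaling, (0.246211, 0.000000) ⇒ P_4 = 0.246211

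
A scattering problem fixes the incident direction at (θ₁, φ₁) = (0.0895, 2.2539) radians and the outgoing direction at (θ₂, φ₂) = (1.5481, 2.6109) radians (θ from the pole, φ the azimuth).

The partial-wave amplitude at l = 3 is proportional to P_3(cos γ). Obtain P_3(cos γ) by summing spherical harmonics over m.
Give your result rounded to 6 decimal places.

-0.156485

Expand P_3 via completeness: Σ_{m} conj(Y_{3,m}) at Ω₁ times Y_{3,m} at Ω₂ —
  [-3]  conj(Y_{3,-3})(Ω₁) = +0.000264+0.000137i ; Y_{3,-3}(Ω₂) = +0.008872-0.416807i ; Δ = +0.000060-0.000109i
  [-2]  conj(Y_{3,-2})(Ω₁) = -0.001652-0.007962i ; Y_{3,-2}(Ω₂) = +0.011305+0.020238i ; Δ = +0.000142-0.000123i
  [-1]  conj(Y_{3,-1})(Ω₁) = -0.072204+0.088723i ; Y_{3,-1}(Ω₂) = +0.277940+0.163108i ; Δ = -0.034540+0.012883i
  [+0]  conj(Y_{3,0})(Ω₁) = +0.728519-0.000000i ; Y_{3,0}(Ω₂) = -0.025385+0.000000i ; Δ = -0.018494+0.000000i
  [+1]  conj(Y_{3,1})(Ω₁) = +0.072204+0.088723i ; Y_{3,1}(Ω₂) = -0.277940+0.163108i ; Δ = -0.034540-0.012883i
  [+2]  conj(Y_{3,2})(Ω₁) = -0.001652+0.007962i ; Y_{3,2}(Ω₂) = +0.011305-0.020238i ; Δ = +0.000142+0.000123i
  [+3]  conj(Y_{3,3})(Ω₁) = -0.000264+0.000137i ; Y_{3,3}(Ω₂) = -0.008872-0.416807i ; Δ = +0.000060+0.000109i
Accumulated sum -0.087169-0.000000i; after 4π/(2l+1) scaling, -0.156485-0.000000i ⇒ P_3 = -0.156485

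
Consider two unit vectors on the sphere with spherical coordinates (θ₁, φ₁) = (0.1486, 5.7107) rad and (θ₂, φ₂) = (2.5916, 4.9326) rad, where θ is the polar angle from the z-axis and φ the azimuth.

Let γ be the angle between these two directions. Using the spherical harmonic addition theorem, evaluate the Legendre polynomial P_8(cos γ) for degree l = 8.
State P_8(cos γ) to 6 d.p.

Term-by-term m-sum for l=8 (normalisation 4π/17 = 0.739198):
  [-8]  conj(Y_{8,-8})(Ω₁) = (-0.000000, 0.000000) ; Y_{8,-8}(Ω₂) = (-0.000545, -0.002819) ; Δ = (0.000000, -0.000000)
  [-7]  conj(Y_{8,-7})(Ω₁) = (-0.000002, 0.000002) ; Y_{8,-7}(Ω₂) = (0.018724, 0.000549) ; Δ = (-0.000000, 0.000000)
  [-6]  conj(Y_{8,-6})(Ω₁) = (-0.000052, 0.000016) ; Y_{8,-6}(Ω₂) = (-0.018768, 0.073646) ; Δ = (-0.000000, -0.000004)
  [-5]  conj(Y_{8,-5})(Ω₁) = (-0.000642, -0.000184) ; Y_{8,-5}(Ω₂) = (-0.190553, -0.096733) ; Δ = (0.000105, 0.000097)
  [-4]  conj(Y_{8,-4})(Ω₁) = (-0.004042, -0.004617) ; Y_{8,-4}(Ω₂) = (0.264187, -0.320128) ; Δ = (-0.002546, 0.000074)
  [-3]  conj(Y_{8,-3})(Ω₁) = (-0.006096, -0.041264) ; Y_{8,-3}(Ω₂) = (0.306964, 0.395002) ; Δ = (0.014428, -0.015074)
  [-2]  conj(Y_{8,-2})(Ω₁) = (0.082586, -0.182078) ; Y_{8,-2}(Ω₂) = (-0.187130, 0.088193) ; Δ = (0.000604, 0.041356)
  [-1]  conj(Y_{8,-1})(Ω₁) = (0.502651, -0.323949) ; Y_{8,-1}(Ω₂) = (0.070868, 0.316598) ; Δ = (0.138183, 0.136181)
  [+0]  conj(Y_{8,0})(Ω₁) = (0.744388, -0.000000) ; Y_{8,0}(Ω₂) = (-0.328704, 0.000000) ; Δ = (-0.244684, 0.000000)
  [+1]  conj(Y_{8,1})(Ω₁) = (-0.502651, -0.323949) ; Y_{8,1}(Ω₂) = (-0.070868, 0.316598) ; Δ = (0.138183, -0.136181)
  [+2]  conj(Y_{8,2})(Ω₁) = (0.082586, 0.182078) ; Y_{8,2}(Ω₂) = (-0.187130, -0.088193) ; Δ = (0.000604, -0.041356)
  [+3]  conj(Y_{8,3})(Ω₁) = (0.006096, -0.041264) ; Y_{8,3}(Ω₂) = (-0.306964, 0.395002) ; Δ = (0.014428, 0.015074)
  [+4]  conj(Y_{8,4})(Ω₁) = (-0.004042, 0.004617) ; Y_{8,4}(Ω₂) = (0.264187, 0.320128) ; Δ = (-0.002546, -0.000074)
  [+5]  conj(Y_{8,5})(Ω₁) = (0.000642, -0.000184) ; Y_{8,5}(Ω₂) = (0.190553, -0.096733) ; Δ = (0.000105, -0.000097)
  [+6]  conj(Y_{8,6})(Ω₁) = (-0.000052, -0.000016) ; Y_{8,6}(Ω₂) = (-0.018768, -0.073646) ; Δ = (-0.000000, 0.000004)
  [+7]  conj(Y_{8,7})(Ω₁) = (0.000002, 0.000002) ; Y_{8,7}(Ω₂) = (-0.018724, 0.000549) ; Δ = (-0.000000, -0.000000)
  [+8]  conj(Y_{8,8})(Ω₁) = (-0.000000, -0.000000) ; Y_{8,8}(Ω₂) = (-0.000545, 0.002819) ; Δ = (0.000000, 0.000000)
Accumulated sum (0.056864, 0.000000); after 4π/(2l+1) scaling, (0.042034, 0.000000) ⇒ P_8 = 0.042034

0.042034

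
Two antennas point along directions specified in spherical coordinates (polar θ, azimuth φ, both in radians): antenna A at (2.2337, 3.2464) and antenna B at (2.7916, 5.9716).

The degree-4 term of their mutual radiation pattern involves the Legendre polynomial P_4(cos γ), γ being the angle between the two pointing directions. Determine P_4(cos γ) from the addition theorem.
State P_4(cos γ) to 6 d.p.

0.016804

Expand P_4 via completeness: Σ_{m} conj(Y_{4,m}) at Ω₁ times Y_{4,m} at Ω₂ —
  m=-4: Y*=0.15602 + 0.06953j  Y=0.00195 + 0.00580j  product -0.00010 + 0.00104j
  m=-3: Y*=0.35871 + 0.11666j  Y=-0.02816 - 0.03813j  product -0.00565 - 0.01696j
  m=-2: Y*=0.33564 + 0.07140j  Y=0.16534 + 0.11883j  product 0.04701 + 0.05169j
  m=-1: Y*=-0.07963 - 0.00838j  Y=-0.46081 - 0.14842j  product 0.03545 + 0.01568j
  m=+0: Y*=-0.35349 + 0.00000j  Y=0.39996 + 0.00000j  product -0.14138 + 0.00000j
  m=+1: Y*=0.07963 - 0.00838j  Y=0.46081 - 0.14842j  product 0.03545 - 0.01568j
  m=+2: Y*=0.33564 - 0.07140j  Y=0.16534 - 0.11883j  product 0.04701 - 0.05169j
  m=+3: Y*=-0.35871 + 0.11666j  Y=0.02816 - 0.03813j  product -0.00565 + 0.01696j
  m=+4: Y*=0.15602 - 0.06953j  Y=0.00195 - 0.00580j  product -0.00010 - 0.00104j
Σ over m = 0.01204 - 0.00000j; ×(4π/9) → 0.01680 - 0.00000j. Real part: 0.016804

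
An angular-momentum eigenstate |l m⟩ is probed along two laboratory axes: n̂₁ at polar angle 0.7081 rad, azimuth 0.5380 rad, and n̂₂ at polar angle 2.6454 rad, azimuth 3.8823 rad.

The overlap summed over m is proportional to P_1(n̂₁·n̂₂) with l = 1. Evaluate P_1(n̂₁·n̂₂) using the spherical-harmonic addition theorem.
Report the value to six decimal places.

-0.971292

Addition theorem: P_1(cos γ) = (4π/3) Σ_m Y*_{lm}(Ω₁) Y_{lm}(Ω₂), m = −1…1:
  term(m=-1) = -0.03620 + 0.00744j   from Y*(Ω₁)=0.19296 + 0.11514j, Y(Ω₂)=-0.12139 + 0.11099j
  term(m=+0) = -0.15947 + 0.00000j   from Y*(Ω₁)=0.37114 + 0.00000j, Y(Ω₂)=-0.42968 + 0.00000j
  term(m=+1) = -0.03620 - 0.00744j   from Y*(Ω₁)=-0.19296 + 0.11514j, Y(Ω₂)=0.12139 + 0.11099j
Σ over m = -0.23188 + 0.00000j; ×(4π/3) → -0.97129 + 0.00000j. Real part: -0.971292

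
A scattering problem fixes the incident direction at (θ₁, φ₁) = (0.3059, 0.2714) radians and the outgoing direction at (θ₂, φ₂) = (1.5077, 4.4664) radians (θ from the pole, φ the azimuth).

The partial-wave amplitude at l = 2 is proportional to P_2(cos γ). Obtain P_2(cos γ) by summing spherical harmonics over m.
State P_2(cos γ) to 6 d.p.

-0.488244

Expand P_2 via completeness: Σ_{m} conj(Y_{2,m}) at Ω₁ times Y_{2,m} at Ω₂ —
  m=-2: Y*=0.03000 + 0.01810j  Y=-0.33911 - 0.18174j  product -0.00688 - 0.01159j
  m=-1: Y*=0.21373 + 0.05947j  Y=-0.01184 + 0.04715j  product -0.00533 + 0.00937j
  m=+0: Y*=0.54497 + 0.00000j  Y=-0.31163 + 0.00000j  product -0.16983 + 0.00000j
  m=+1: Y*=-0.21373 + 0.05947j  Y=0.01184 + 0.04715j  product -0.00533 - 0.00937j
  m=+2: Y*=0.03000 - 0.01810j  Y=-0.33911 + 0.18174j  product -0.00688 + 0.01159j
Σ over m = -0.19427 + 0.00000j; ×(4π/5) → -0.48824 + 0.00000j. Real part: -0.488244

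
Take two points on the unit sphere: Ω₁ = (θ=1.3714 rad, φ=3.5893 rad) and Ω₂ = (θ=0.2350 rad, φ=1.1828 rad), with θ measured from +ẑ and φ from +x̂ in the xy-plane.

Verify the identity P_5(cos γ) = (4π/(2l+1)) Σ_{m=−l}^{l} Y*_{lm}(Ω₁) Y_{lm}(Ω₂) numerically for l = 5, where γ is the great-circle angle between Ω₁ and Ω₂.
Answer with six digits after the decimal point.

0.043651

Addition theorem: P_5(cos γ) = (4π/11) Σ_m Y*_{lm}(Ω₁) Y_{lm}(Ω₂), m = −5…5:
  [-5]  conj(Y_{5,-5})(Ω₁) = 0.26003 - 0.32974j ; Y_{5,-5}(Ω₂) = 0.00030 + 0.00011j ; Δ = 0.00011 - 0.00007j
  [-4]  conj(Y_{5,-4})(Ω₁) = -0.05857 + 0.26189j ; Y_{5,-4}(Ω₂) = 0.00008 + 0.00419j ; Δ = -0.00110 - 0.00023j
  [-3]  conj(Y_{5,-3})(Ω₁) = 0.04757 + 0.20531j ; Y_{5,-3}(Ω₂) = -0.03013 + 0.01298j ; Δ = -0.00410 - 0.00557j
  [-2]  conj(Y_{5,-2})(Ω₁) = -0.17791 - 0.22209j ; Y_{5,-2}(Ω₂) = -0.11718 - 0.11500j ; Δ = -0.00469 + 0.04648j
  [-1]  conj(Y_{5,-1})(Ω₁) = -0.13670 - 0.06565j ; Y_{5,-1}(Ω₂) = 0.18463 - 0.45172j ; Δ = -0.05489 + 0.04963j
  [+0]  conj(Y_{5,0})(Ω₁) = 0.28610 + 0.00000j ; Y_{5,0}(Ω₂) = 0.58564 + 0.00000j ; Δ = 0.16755 + 0.00000j
  [+1]  conj(Y_{5,1})(Ω₁) = 0.13670 - 0.06565j ; Y_{5,1}(Ω₂) = -0.18463 - 0.45172j ; Δ = -0.05489 - 0.04963j
  [+2]  conj(Y_{5,2})(Ω₁) = -0.17791 + 0.22209j ; Y_{5,2}(Ω₂) = -0.11718 + 0.11500j ; Δ = -0.00469 - 0.04648j
  [+3]  conj(Y_{5,3})(Ω₁) = -0.04757 + 0.20531j ; Y_{5,3}(Ω₂) = 0.03013 + 0.01298j ; Δ = -0.00410 + 0.00557j
  [+4]  conj(Y_{5,4})(Ω₁) = -0.05857 - 0.26189j ; Y_{5,4}(Ω₂) = 0.00008 - 0.00419j ; Δ = -0.00110 + 0.00023j
  [+5]  conj(Y_{5,5})(Ω₁) = -0.26003 - 0.32974j ; Y_{5,5}(Ω₂) = -0.00030 + 0.00011j ; Δ = 0.00011 + 0.00007j
Total Σ_m = 0.03821 + 0.00000j. Multiply by 1.142397: 0.04365 + 0.00000j. P_5(cos γ) = 0.043651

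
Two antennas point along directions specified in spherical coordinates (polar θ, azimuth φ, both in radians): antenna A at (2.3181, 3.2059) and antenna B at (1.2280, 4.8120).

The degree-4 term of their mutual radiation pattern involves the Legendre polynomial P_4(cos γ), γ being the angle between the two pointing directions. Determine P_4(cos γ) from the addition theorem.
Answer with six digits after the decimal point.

Summing Y*_{l m}(θ₁,φ₁)·Y_{l m}(θ₂,φ₂) over m ∈ [−4, 4]; prefactor 4π/(2·4+1) = 1.396263:
  term(m=-4) = (0.044164, -0.006278)   from Y*(Ω₁)=(0.123901, 0.032593), Y(Ω₂)=(0.320913, -0.135092)
  term(m=-3) = (-0.012475, -0.117348)   from Y*(Ω₁)=(0.329530, 0.064374), Y(Ω₂)=(-0.103475, -0.335894)
  term(m=-2) = (0.024889, -0.001760)   from Y*(Ω₁)=(0.398711, 0.051565), Y(Ω₂)=(0.060835, -0.012283)
  term(m=-1) = (-0.000643, -0.018217)   from Y*(Ω₁)=(0.054982, 0.003541), Y(Ω₂)=(-0.032902, -0.329210)
  term(m=+0) = (-0.002177, -0.000000)   from Y*(Ω₁)=(-0.358570, -0.000000), Y(Ω₂)=(0.006072, 0.000000)
  term(m=+1) = (-0.000643, 0.018217)   from Y*(Ω₁)=(-0.054982, 0.003541), Y(Ω₂)=(0.032902, -0.329210)
  term(m=+2) = (0.024889, 0.001760)   from Y*(Ω₁)=(0.398711, -0.051565), Y(Ω₂)=(0.060835, 0.012283)
  term(m=+3) = (-0.012475, 0.117348)   from Y*(Ω₁)=(-0.329530, 0.064374), Y(Ω₂)=(0.103475, -0.335894)
  term(m=+4) = (0.044164, 0.006278)   from Y*(Ω₁)=(0.123901, -0.032593), Y(Ω₂)=(0.320913, 0.135092)
Total Σ_m = (0.109692, 0.000000). Multiply by 1.396263: (0.153159, 0.000000). P_4(cos γ) = 0.153159

0.153159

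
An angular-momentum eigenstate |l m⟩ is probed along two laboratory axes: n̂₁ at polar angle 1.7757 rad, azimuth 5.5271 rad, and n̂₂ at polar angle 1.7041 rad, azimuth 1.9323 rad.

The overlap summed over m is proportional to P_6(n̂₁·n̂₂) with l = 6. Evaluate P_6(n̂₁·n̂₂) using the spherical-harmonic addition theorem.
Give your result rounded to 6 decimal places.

-0.407951

Summing Y*_{l m}(θ₁,φ₁)·Y_{l m}(θ₂,φ₂) over m ∈ [−6, 6]; prefactor 4π/(2·6+1) = 0.966644:
  [-6]  conj(Y_{6,-6})(Ω₁) = -0.07446 + 0.41897j ; Y_{6,-6}(Ω₂) = 0.25790 + 0.37841j ; Δ = -0.17774 + 0.07988j
  [-5]  conj(Y_{6,-5})(Ω₁) = 0.24593 - 0.18266j ; Y_{6,-5}(Ω₂) = 0.20679 - 0.04989j ; Δ = 0.04174 - 0.05004j
  [-4]  conj(Y_{6,-4})(Ω₁) = 0.17732 + 0.02089j ; Y_{6,-4}(Ω₂) = -0.03452 + 0.27523j ; Δ = -0.01187 + 0.04808j
  [-3]  conj(Y_{6,-3})(Ω₁) = -0.20330 - 0.24262j ; Y_{6,-3}(Ω₂) = 0.20908 + 0.11053j ; Δ = -0.01569 - 0.07320j
  [-2]  conj(Y_{6,-2})(Ω₁) = 0.00570 - 0.09704j ; Y_{6,-2}(Ω₂) = -0.16609 + 0.14656j ; Δ = 0.01328 + 0.01695j
  [-1]  conj(Y_{6,-1})(Ω₁) = -0.22776 + 0.21479j ; Y_{6,-1}(Ω₂) = 0.08600 + 0.22743j ; Δ = -0.06844 - 0.03333j
  [+0]  conj(Y_{6,0})(Ω₁) = -0.07478 + 0.00000j ; Y_{6,0}(Ω₂) = -0.20610 + 0.00000j ; Δ = 0.01541 + 0.00000j
  [+1]  conj(Y_{6,1})(Ω₁) = 0.22776 + 0.21479j ; Y_{6,1}(Ω₂) = -0.08600 + 0.22743j ; Δ = -0.06844 + 0.03333j
  [+2]  conj(Y_{6,2})(Ω₁) = 0.00570 + 0.09704j ; Y_{6,2}(Ω₂) = -0.16609 - 0.14656j ; Δ = 0.01328 - 0.01695j
  [+3]  conj(Y_{6,3})(Ω₁) = 0.20330 - 0.24262j ; Y_{6,3}(Ω₂) = -0.20908 + 0.11053j ; Δ = -0.01569 + 0.07320j
  [+4]  conj(Y_{6,4})(Ω₁) = 0.17732 - 0.02089j ; Y_{6,4}(Ω₂) = -0.03452 - 0.27523j ; Δ = -0.01187 - 0.04808j
  [+5]  conj(Y_{6,5})(Ω₁) = -0.24593 - 0.18266j ; Y_{6,5}(Ω₂) = -0.20679 - 0.04989j ; Δ = 0.04174 + 0.05004j
  [+6]  conj(Y_{6,6})(Ω₁) = -0.07446 - 0.41897j ; Y_{6,6}(Ω₂) = 0.25790 - 0.37841j ; Δ = -0.17774 - 0.07988j
Accumulated sum -0.42203 + 0.00000j; after 4π/(2l+1) scaling, -0.40795 + 0.00000j ⇒ P_6 = -0.407951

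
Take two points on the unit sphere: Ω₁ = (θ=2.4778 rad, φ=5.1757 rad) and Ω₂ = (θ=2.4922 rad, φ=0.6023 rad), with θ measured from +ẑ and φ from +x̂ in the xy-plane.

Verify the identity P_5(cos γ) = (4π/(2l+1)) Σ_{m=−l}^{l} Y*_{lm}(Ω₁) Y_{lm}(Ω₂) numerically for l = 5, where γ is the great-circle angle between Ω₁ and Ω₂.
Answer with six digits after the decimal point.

-0.092145

Term-by-term m-sum for l=5 (normalisation 4π/11 = 1.142397):
  [-5]  conj(Y_{5,-5})(Ω₁) = (0.030267, 0.027957) ; Y_{5,-5}(Ω₂) = (-0.037211, -0.004868) ; Δ = (-0.000990, -0.001188)
  [-4]  conj(Y_{5,-4})(Ω₁) = (0.046426, -0.159975) ; Y_{5,-4}(Ω₂) = (0.116224, 0.104512) ; Δ = (0.022115, -0.013741)
  [-3]  conj(Y_{5,-3})(Ω₁) = (-0.364796, 0.066707) ; Y_{5,-3}(Ω₂) = (-0.084260, -0.350221) ; Δ = (0.054100, 0.122139)
  [-2]  conj(Y_{5,-2})(Ω₁) = (0.262075, 0.348943) ; Y_{5,-2}(Ω₂) = (-0.159591, 0.416149) ; Δ = (-0.187037, 0.053374)
  [-1]  conj(Y_{5,-1})(Ω₁) = (0.035041, -0.070141) ; Y_{5,-1}(Ω₂) = (0.090858, -0.062467) ; Δ = (-0.001198, -0.008562)
  [+0]  conj(Y_{5,0})(Ω₁) = (0.385000, -0.000000) ; Y_{5,0}(Ω₂) = (0.377560, 0.000000) ; Δ = (0.145361, 0.000000)
  [+1]  conj(Y_{5,1})(Ω₁) = (-0.035041, -0.070141) ; Y_{5,1}(Ω₂) = (-0.090858, -0.062467) ; Δ = (-0.001198, 0.008562)
  [+2]  conj(Y_{5,2})(Ω₁) = (0.262075, -0.348943) ; Y_{5,2}(Ω₂) = (-0.159591, -0.416149) ; Δ = (-0.187037, -0.053374)
  [+3]  conj(Y_{5,3})(Ω₁) = (0.364796, 0.066707) ; Y_{5,3}(Ω₂) = (0.084260, -0.350221) ; Δ = (0.054100, -0.122139)
  [+4]  conj(Y_{5,4})(Ω₁) = (0.046426, 0.159975) ; Y_{5,4}(Ω₂) = (0.116224, -0.104512) ; Δ = (0.022115, 0.013741)
  [+5]  conj(Y_{5,5})(Ω₁) = (-0.030267, 0.027957) ; Y_{5,5}(Ω₂) = (0.037211, -0.004868) ; Δ = (-0.000990, 0.001188)
Total Σ_m = (-0.080659, 0.000000). Multiply by 1.142397: (-0.092145, 0.000000). P_5(cos γ) = -0.092145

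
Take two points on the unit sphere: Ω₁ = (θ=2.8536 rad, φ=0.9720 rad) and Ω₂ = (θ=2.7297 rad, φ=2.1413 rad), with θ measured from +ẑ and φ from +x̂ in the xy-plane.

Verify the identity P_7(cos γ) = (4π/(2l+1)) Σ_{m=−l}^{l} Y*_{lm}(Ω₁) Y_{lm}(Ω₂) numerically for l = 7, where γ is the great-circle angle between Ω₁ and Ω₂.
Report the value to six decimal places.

-0.250655

Expand P_7 via completeness: Σ_{m} conj(Y_{7,m}) at Ω₁ times Y_{7,m} at Ω₂ —
  term(m=-7) = -0.000000-0.000000i   from Y*(Ω₁)=+0.000065+0.000037i, Y(Ω₂)=-0.000620-0.000543i
  term(m=-6) = +0.000005-0.000004i   from Y*(Ω₁)=-0.000848+0.000411i, Y(Ω₂)=-0.006781+0.001960i
  term(m=-5) = +0.000252+0.000118i   from Y*(Ω₁)=+0.001092-0.007347i, Y(Ω₂)=-0.010667+0.035868i
  term(m=-4) = -0.000197+0.005602i   from Y*(Ω₁)=+0.030092+0.027832i, Y(Ω₂)=+0.089268+0.103601i
  term(m=-3) = -0.051393+0.019715i   from Y*(Ω₁)=-0.156107+0.035826i, Y(Ω₂)=+0.340277-0.048201i
  term(m=-2) = -0.157418-0.163058i   from Y*(Ω₁)=+0.153253-0.391398i, Y(Ω₂)=+0.224676-0.490168i
  term(m=-1) = +0.082419-0.194129i   from Y*(Ω₁)=+0.348481+0.510691i, Y(Ω₂)=-0.184224-0.287096i
  term(m=+0) = -0.046532-0.000000i   from Y*(Ω₁)=-0.145044-0.000000i, Y(Ω₂)=+0.320812+0.000000i
  term(m=+1) = +0.082419+0.194129i   from Y*(Ω₁)=-0.348481+0.510691i, Y(Ω₂)=+0.184224-0.287096i
  term(m=+2) = -0.157418+0.163058i   from Y*(Ω₁)=+0.153253+0.391398i, Y(Ω₂)=+0.224676+0.490168i
  term(m=+3) = -0.051393-0.019715i   from Y*(Ω₁)=+0.156107+0.035826i, Y(Ω₂)=-0.340277-0.048201i
  term(m=+4) = -0.000197-0.005602i   from Y*(Ω₁)=+0.030092-0.027832i, Y(Ω₂)=+0.089268-0.103601i
  term(m=+5) = +0.000252-0.000118i   from Y*(Ω₁)=-0.001092-0.007347i, Y(Ω₂)=+0.010667+0.035868i
  term(m=+6) = +0.000005+0.000004i   from Y*(Ω₁)=-0.000848-0.000411i, Y(Ω₂)=-0.006781-0.001960i
  term(m=+7) = -0.000000+0.000000i   from Y*(Ω₁)=-0.000065+0.000037i, Y(Ω₂)=+0.000620-0.000543i
Total Σ_m = -0.299197-0.000000i. Multiply by 0.837758: -0.250655-0.000000i. P_7(cos γ) = -0.250655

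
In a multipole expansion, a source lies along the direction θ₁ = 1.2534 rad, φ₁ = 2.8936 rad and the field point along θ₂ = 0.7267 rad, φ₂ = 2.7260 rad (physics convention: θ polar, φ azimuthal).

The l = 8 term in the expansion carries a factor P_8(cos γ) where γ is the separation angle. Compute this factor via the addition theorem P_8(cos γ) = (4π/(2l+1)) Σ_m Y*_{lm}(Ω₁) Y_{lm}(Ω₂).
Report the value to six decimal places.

Addition theorem: P_8(cos γ) = (4π/17) Σ_m Y*_{lm}(Ω₁) Y_{lm}(Ω₂), m = −8…8:
  m=-8: -0.13735 - 0.31331j × -0.01924 - 0.00356j = 0.00153 + 0.00652j  (running Σ = 0.00153 + 0.00652j)
  m=-7: 0.07390 + 0.44340j × 0.08570 - 0.02029j = 0.01533 + 0.03650j  (running Σ = 0.01685 + 0.04302j)
  m=-6: 0.01056 - 0.12717j × -0.19048 + 0.14421j = 0.01633 + 0.02575j  (running Σ = 0.03318 + 0.06876j)
  m=-5: 0.09819 - 0.28589j × 0.20554 - 0.36992j = -0.08558 - 0.09509j  (running Σ = -0.05239 - 0.02632j)
  m=-4: -0.13807 + 0.21128j × -0.04073 + 0.44356j = -0.08809 - 0.06985j  (running Σ = -0.14048 - 0.09617j)
  m=-3: -0.14405 + 0.13259j × -0.03932 - 0.11708j = 0.02119 + 0.01165j  (running Σ = -0.11930 - 0.08452j)
  m=-2: 0.25343 - 0.13713j × -0.21709 - 0.23794j = -0.08764 - 0.03053j  (running Σ = -0.20694 - 0.11505j)
  m=-1: 0.14042 - 0.03556j × 0.26819 + 0.11835j = 0.04187 + 0.00708j  (running Σ = -0.16507 - 0.10797j)
  m=0: -0.29533 + 0.00000j × 0.23986 + 0.00000j = -0.07084 + 0.00000j  (running Σ = -0.23591 - 0.10797j)
  m=1: -0.14042 - 0.03556j × -0.26819 + 0.11835j = 0.04187 - 0.00708j  (running Σ = -0.19404 - 0.11505j)
  m=2: 0.25343 + 0.13713j × -0.21709 + 0.23794j = -0.08764 + 0.03053j  (running Σ = -0.28169 - 0.08452j)
  m=3: 0.14405 + 0.13259j × 0.03932 - 0.11708j = 0.02119 - 0.01165j  (running Σ = -0.26050 - 0.09617j)
  m=4: -0.13807 - 0.21128j × -0.04073 - 0.44356j = -0.08809 + 0.06985j  (running Σ = -0.34859 - 0.02632j)
  m=5: -0.09819 - 0.28589j × -0.20554 - 0.36992j = -0.08558 + 0.09509j  (running Σ = -0.43417 + 0.06876j)
  m=6: 0.01056 + 0.12717j × -0.19048 - 0.14421j = 0.01633 - 0.02575j  (running Σ = -0.41784 + 0.04302j)
  m=7: -0.07390 + 0.44340j × -0.08570 - 0.02029j = 0.01533 - 0.03650j  (running Σ = -0.40251 + 0.00652j)
  m=8: -0.13735 + 0.31331j × -0.01924 + 0.00356j = 0.00153 - 0.00652j  (running Σ = -0.40098 - 0.00000j)
Accumulated sum -0.40098 - 0.00000j; after 4π/(2l+1) scaling, -0.29641 - 0.00000j ⇒ P_8 = -0.296405

-0.296405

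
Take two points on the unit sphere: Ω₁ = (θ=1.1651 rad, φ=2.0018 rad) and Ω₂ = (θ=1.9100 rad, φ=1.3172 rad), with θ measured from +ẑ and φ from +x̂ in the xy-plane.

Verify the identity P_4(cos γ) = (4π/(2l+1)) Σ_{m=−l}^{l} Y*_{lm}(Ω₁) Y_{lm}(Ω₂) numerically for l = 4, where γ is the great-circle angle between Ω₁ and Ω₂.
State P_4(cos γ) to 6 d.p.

-0.346381

Term-by-term m-sum for l=4 (normalisation 4π/9 = 1.396263):
  m=-4: (-0.048138, 0.311720) × (0.184833, 0.297178) = (-0.101534, 0.043310)  (running Σ = (-0.101534, 0.043310))
  m=-3: (0.368501, -0.105081) × (0.240815, -0.252969) = (0.062158, -0.118524)  (running Σ = (-0.039376, -0.075214))
  m=-2: (-0.016598, -0.019358) × (0.058510, 0.032513) = (-0.000342, -0.001672)  (running Σ = (-0.039717, -0.076886))
  m=-1: (0.136872, -0.297654) × (0.082865, -0.319725) = (-0.083826, -0.068427)  (running Σ = (-0.123543, -0.145313))
  m=0: (-0.087122, -0.000000) × (0.011383, 0.000000) = (-0.000992, -0.000000)  (running Σ = (-0.124535, -0.145313))
  m=1: (-0.136872, -0.297654) × (-0.082865, -0.319725) = (-0.083826, 0.068427)  (running Σ = (-0.208360, -0.076886))
  m=2: (-0.016598, 0.019358) × (0.058510, -0.032513) = (-0.000342, 0.001672)  (running Σ = (-0.208702, -0.075214))
  m=3: (-0.368501, -0.105081) × (-0.240815, -0.252969) = (0.062158, 0.118524)  (running Σ = (-0.146544, 0.043310))
  m=4: (-0.048138, -0.311720) × (0.184833, -0.297178) = (-0.101534, -0.043310)  (running Σ = (-0.248077, 0.000000))
Accumulated sum (-0.248077, 0.000000); after 4π/(2l+1) scaling, (-0.346381, 0.000000) ⇒ P_4 = -0.346381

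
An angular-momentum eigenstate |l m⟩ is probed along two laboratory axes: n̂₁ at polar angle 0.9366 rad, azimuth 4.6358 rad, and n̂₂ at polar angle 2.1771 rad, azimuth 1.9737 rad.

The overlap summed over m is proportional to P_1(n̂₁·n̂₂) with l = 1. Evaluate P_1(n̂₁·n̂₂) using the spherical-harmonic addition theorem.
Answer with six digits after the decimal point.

Addition theorem: P_1(cos γ) = (4π/3) Σ_m Y*_{lm}(Ω₁) Y_{lm}(Ω₂), m = −1…1:
  m=-1: (-0.021295, -0.277496) × (-0.111320, -0.261179) = (-0.070106, 0.036453)  (running Σ = (-0.070106, 0.036453))
  m=0: (0.289512, -0.000000) × (-0.278422, 0.000000) = (-0.080607, 0.000000)  (running Σ = (-0.150712, 0.036453))
  m=1: (0.021295, -0.277496) × (0.111320, -0.261179) = (-0.070106, -0.036453)  (running Σ = (-0.220818, 0.000000))
Accumulated sum (-0.220818, 0.000000); after 4π/(2l+1) scaling, (-0.924960, 0.000000) ⇒ P_1 = -0.924960

-0.924960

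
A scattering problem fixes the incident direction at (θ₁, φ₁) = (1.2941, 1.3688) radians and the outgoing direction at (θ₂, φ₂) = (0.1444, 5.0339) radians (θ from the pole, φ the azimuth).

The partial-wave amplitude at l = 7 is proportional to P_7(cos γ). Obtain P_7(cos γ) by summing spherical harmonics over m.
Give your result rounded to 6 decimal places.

-0.265356

Addition theorem: P_7(cos γ) = (4π/15) Σ_m Y*_{lm}(Ω₁) Y_{lm}(Ω₂), m = −7…7:
  m=-7: (-0.376488, -0.059530) × (-0.000000, 0.000000) = (0.000000, -0.000000)  (running Σ = (0.000000, -0.000000))
  m=-6: (-0.142227, 0.379217) × (0.000006, 0.000015) = (-0.000007, -0.000000)  (running Σ = (-0.000006, -0.000000))
  m=-5: (-0.007641, -0.004799) × (0.000265, -0.000010) = (-0.000002, -0.000001)  (running Σ = (-0.000009, -0.000001))
  m=-4: (-0.240773, 0.251903) × (0.000851, -0.002908) = (0.000528, 0.000915)  (running Σ = (0.000519, 0.000913))
  m=-3: (0.063328, 0.091388) × (-0.020455, -0.014183) = (0.000001, -0.002767)  (running Σ = (0.000520, -0.001854))
  m=-2: (-0.275938, 0.117965) × (-0.113963, 0.085387) = (0.021374, -0.037005)  (running Σ = (0.021894, -0.038859))
  m=-1: (0.030771, 0.150258) × (0.160881, 0.483028) = (-0.067628, 0.039037)  (running Σ = (-0.045735, 0.000178))
  m=0: (-0.283047, -0.000000) × (0.795896, 0.000000) = (-0.225276, -0.000000)  (running Σ = (-0.271011, 0.000178))
  m=1: (-0.030771, 0.150258) × (-0.160881, 0.483028) = (-0.067628, -0.039037)  (running Σ = (-0.338639, -0.038859))
  m=2: (-0.275938, -0.117965) × (-0.113963, -0.085387) = (0.021374, 0.037005)  (running Σ = (-0.317265, -0.001854))
  m=3: (-0.063328, 0.091388) × (0.020455, -0.014183) = (0.000001, 0.002767)  (running Σ = (-0.317265, 0.000913))
  m=4: (-0.240773, -0.251903) × (0.000851, 0.002908) = (0.000528, -0.000915)  (running Σ = (-0.316737, -0.000001))
  m=5: (0.007641, -0.004799) × (-0.000265, -0.000010) = (-0.000002, 0.000001)  (running Σ = (-0.316739, -0.000000))
  m=6: (-0.142227, -0.379217) × (0.000006, -0.000015) = (-0.000007, 0.000000)  (running Σ = (-0.316746, -0.000000))
  m=7: (0.376488, -0.059530) × (0.000000, 0.000000) = (0.000000, 0.000000)  (running Σ = (-0.316745, 0.000000))
Accumulated sum (-0.316745, 0.000000); after 4π/(2l+1) scaling, (-0.265356, 0.000000) ⇒ P_7 = -0.265356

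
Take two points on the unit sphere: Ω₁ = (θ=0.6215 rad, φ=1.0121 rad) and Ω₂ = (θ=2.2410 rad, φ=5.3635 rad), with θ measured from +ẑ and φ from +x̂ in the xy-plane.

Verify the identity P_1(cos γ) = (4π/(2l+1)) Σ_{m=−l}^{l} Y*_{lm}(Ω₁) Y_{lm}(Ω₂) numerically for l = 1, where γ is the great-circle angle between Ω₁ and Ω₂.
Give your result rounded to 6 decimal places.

-0.666164

Expand P_1 via completeness: Σ_{m} conj(Y_{1,m}) at Ω₁ times Y_{1,m} at Ω₂ —
  m=-1: 0.10663 + 0.17058j × 0.16410 + 0.21537j = -0.01924 + 0.05096j  (running Σ = -0.01924 + 0.05096j)
  m=0: 0.39724 + 0.00000j × -0.30349 + 0.00000j = -0.12056 + 0.00000j  (running Σ = -0.13980 + 0.05096j)
  m=1: -0.10663 + 0.17058j × -0.16410 + 0.21537j = -0.01924 - 0.05096j  (running Σ = -0.15903 + 0.00000j)
Accumulated sum -0.15903 + 0.00000j; after 4π/(2l+1) scaling, -0.66616 + 0.00000j ⇒ P_1 = -0.666164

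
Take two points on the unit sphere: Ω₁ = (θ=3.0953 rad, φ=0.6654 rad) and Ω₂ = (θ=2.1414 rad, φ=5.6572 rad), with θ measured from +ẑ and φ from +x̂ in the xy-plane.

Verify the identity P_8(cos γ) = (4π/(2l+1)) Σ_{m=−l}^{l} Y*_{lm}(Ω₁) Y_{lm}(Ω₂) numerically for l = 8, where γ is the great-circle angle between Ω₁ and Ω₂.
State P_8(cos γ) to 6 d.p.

0.074115

Term-by-term m-sum for l=8 (normalisation 4π/17 = 0.739198):
  term(m=-8) = (-0.000000, -0.000000)   from Y*(Ω₁)=(0.000000, -0.000000), Y(Ω₂)=(0.037768, -0.124071)
  term(m=-7) = (-0.000000, 0.000000)   from Y*(Ω₁)=(0.000000, 0.000000), Y(Ω₂)=(0.108047, 0.314936)
  term(m=-6) = (0.000000, 0.000000)   from Y*(Ω₁)=(-0.000000, -0.000000), Y(Ω₂)=(-0.368955, -0.260249)
  term(m=-5) = (0.000001, 0.000000)   from Y*(Ω₁)=(0.000002, 0.000000), Y(Ω₂)=(0.255163, -0.002977)
  term(m=-4) = (-0.000005, 0.000010)   from Y*(Ω₁)=(-0.000055, 0.000028), Y(Ω₂)=(0.143548, -0.106354)
  term(m=-3) = (0.000364, 0.000327)   from Y*(Ω₁)=(0.000567, -0.001251), Y(Ω₂)=(-0.107633, 0.339322)
  term(m=-2) = (-0.000030, 0.000019)   from Y*(Ω₁)=(0.005192, 0.021218), Y(Ω₂)=(0.000501, 0.001517)
  term(m=-1) = (0.021394, 0.074565)   from Y*(Ω₁)=(-0.176293, -0.138354), Y(Ω₂)=(-0.280518, -0.202810)
  term(m=+0) = (0.056817, 0.000000)   from Y*(Ω₁)=(1.118668, -0.000000), Y(Ω₂)=(0.050790, 0.000000)
  term(m=+1) = (0.021394, -0.074565)   from Y*(Ω₁)=(0.176293, -0.138354), Y(Ω₂)=(0.280518, -0.202810)
  term(m=+2) = (-0.000030, -0.000019)   from Y*(Ω₁)=(0.005192, -0.021218), Y(Ω₂)=(0.000501, -0.001517)
  term(m=+3) = (0.000364, -0.000327)   from Y*(Ω₁)=(-0.000567, -0.001251), Y(Ω₂)=(0.107633, 0.339322)
  term(m=+4) = (-0.000005, -0.000010)   from Y*(Ω₁)=(-0.000055, -0.000028), Y(Ω₂)=(0.143548, 0.106354)
  term(m=+5) = (0.000001, -0.000000)   from Y*(Ω₁)=(-0.000002, 0.000000), Y(Ω₂)=(-0.255163, -0.002977)
  term(m=+6) = (0.000000, -0.000000)   from Y*(Ω₁)=(-0.000000, 0.000000), Y(Ω₂)=(-0.368955, 0.260249)
  term(m=+7) = (-0.000000, -0.000000)   from Y*(Ω₁)=(-0.000000, 0.000000), Y(Ω₂)=(-0.108047, 0.314936)
  term(m=+8) = (-0.000000, 0.000000)   from Y*(Ω₁)=(0.000000, 0.000000), Y(Ω₂)=(0.037768, 0.124071)
Total Σ_m = (0.100264, 0.000000). Multiply by 0.739198: (0.074115, 0.000000). P_8(cos γ) = 0.074115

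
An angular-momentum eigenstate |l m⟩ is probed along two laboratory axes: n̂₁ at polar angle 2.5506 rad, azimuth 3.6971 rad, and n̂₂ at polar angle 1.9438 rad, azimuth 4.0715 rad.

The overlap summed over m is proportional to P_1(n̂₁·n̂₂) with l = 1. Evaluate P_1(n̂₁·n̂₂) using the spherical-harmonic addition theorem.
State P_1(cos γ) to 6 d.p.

Summing Y*_{l m}(θ₁,φ₁)·Y_{l m}(θ₂,φ₂) over m ∈ [−1, 1]; prefactor 4π/(2·1+1) = 4.188790:
  [-1]  conj(Y_{1,-1})(Ω₁) = (-0.163558, -0.101522) ; Y_{1,-1}(Ω₂) = (-0.192369, 0.257893) ; Δ = (0.057645, -0.022651)
  [+0]  conj(Y_{1,0})(Ω₁) = (-0.405730, -0.000000) ; Y_{1,0}(Ω₂) = (-0.178054, 0.000000) ; Δ = (0.072242, 0.000000)
  [+1]  conj(Y_{1,1})(Ω₁) = (0.163558, -0.101522) ; Y_{1,1}(Ω₂) = (0.192369, 0.257893) ; Δ = (0.057645, 0.022651)
Total Σ_m = (0.187532, 0.000000). Multiply by 4.188790: (0.785533, 0.000000). P_1(cos γ) = 0.785533

0.785533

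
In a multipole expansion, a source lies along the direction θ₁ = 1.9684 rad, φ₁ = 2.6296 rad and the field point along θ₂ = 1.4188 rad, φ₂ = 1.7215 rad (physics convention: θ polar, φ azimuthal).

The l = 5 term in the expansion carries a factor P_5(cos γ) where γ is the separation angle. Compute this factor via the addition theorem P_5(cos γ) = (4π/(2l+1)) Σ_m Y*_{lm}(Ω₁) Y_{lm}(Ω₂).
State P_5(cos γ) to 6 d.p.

0.085193

Expand P_5 via completeness: Σ_{m} conj(Y_{5,m}) at Ω₁ times Y_{5,m} at Ω₂ —
  m=-5: Y*=0.25838 + 0.16988j  Y=-0.29967 - 0.31942j  product -0.02317 - 0.13344j
  m=-4: Y*=0.18861 + 0.36480j  Y=0.17476 - 0.12029j  product 0.07684 + 0.04107j
  m=-3: Y*=-0.00330 + 0.09467j  Y=-0.11585 - 0.23853j  product 0.02296 - 0.01018j
  m=-2: Y*=0.15959 - 0.26217j  Y=0.22296 - 0.06931j  product 0.01741 - 0.06951j
  m=-1: Y*=0.16140 - 0.09070j  Y=-0.03280 - 0.21600j  product -0.02489 - 0.03189j
  m=+0: Y*=-0.26813 + 0.00000j  Y=0.23778 + 0.00000j  product -0.06376 + 0.00000j
  m=+1: Y*=-0.16140 - 0.09070j  Y=0.03280 - 0.21600j  product -0.02489 + 0.03189j
  m=+2: Y*=0.15959 + 0.26217j  Y=0.22296 + 0.06931j  product 0.01741 + 0.06951j
  m=+3: Y*=0.00330 + 0.09467j  Y=0.11585 - 0.23853j  product 0.02296 + 0.01018j
  m=+4: Y*=0.18861 - 0.36480j  Y=0.17476 + 0.12029j  product 0.07684 - 0.04107j
  m=+5: Y*=-0.25838 + 0.16988j  Y=0.29967 - 0.31942j  product -0.02317 + 0.13344j
Accumulated sum 0.07457 + 0.00000j; after 4π/(2l+1) scaling, 0.08519 + 0.00000j ⇒ P_5 = 0.085193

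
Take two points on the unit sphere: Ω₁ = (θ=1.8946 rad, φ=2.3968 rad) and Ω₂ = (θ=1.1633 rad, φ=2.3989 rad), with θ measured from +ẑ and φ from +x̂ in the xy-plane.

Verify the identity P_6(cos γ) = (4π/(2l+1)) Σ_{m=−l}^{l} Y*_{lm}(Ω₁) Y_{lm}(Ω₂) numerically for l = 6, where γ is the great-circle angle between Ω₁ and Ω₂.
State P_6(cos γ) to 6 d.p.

Term-by-term m-sum for l=6 (normalisation 4π/13 = 0.966644):
  [-6]  conj(Y_{6,-6})(Ω₁) = -0.084604+0.340363i ; Y_{6,-6}(Ω₂) = -0.073330-0.279893i ; Δ = +0.101469-0.001279i
  [-5]  conj(Y_{6,-5})(Ω₁) = -0.340537+0.224265i ; Y_{6,-5}(Ω₂) = +0.363812+0.234154i ; Δ = -0.176404+0.001852i
  [-4]  conj(Y_{6,-4})(Ω₁) = -0.032305-0.005294i ; Y_{6,-4}(Ω₂) = -0.181792+0.031360i ; Δ = +0.006039-0.000051i
  [-3]  conj(Y_{6,-3})(Ω₁) = +0.205189+0.262436i ; Y_{6,-3}(Ω₂) = -0.155303+0.201233i ; Δ = -0.084677+0.000533i
  [-2]  conj(Y_{6,-2})(Ω₁) = -0.011494+0.141220i ; Y_{6,-2}(Ω₂) = -0.023726-0.277114i ; Δ = +0.039407-0.000166i
  [-1]  conj(Y_{6,-1})(Ω₁) = +0.210246-0.193829i ; Y_{6,-1}(Ω₂) = -0.121708-0.111733i ; Δ = -0.047246+0.000099i
  [+0]  conj(Y_{6,0})(Ω₁) = +0.167890-0.000000i ; Y_{6,0}(Ω₂) = +0.293434+0.000000i ; Δ = +0.049265+0.000000i
  [+1]  conj(Y_{6,1})(Ω₁) = -0.210246-0.193829i ; Y_{6,1}(Ω₂) = +0.121708-0.111733i ; Δ = -0.047246-0.000099i
  [+2]  conj(Y_{6,2})(Ω₁) = -0.011494-0.141220i ; Y_{6,2}(Ω₂) = -0.023726+0.277114i ; Δ = +0.039407+0.000166i
  [+3]  conj(Y_{6,3})(Ω₁) = -0.205189+0.262436i ; Y_{6,3}(Ω₂) = +0.155303+0.201233i ; Δ = -0.084677-0.000533i
  [+4]  conj(Y_{6,4})(Ω₁) = -0.032305+0.005294i ; Y_{6,4}(Ω₂) = -0.181792-0.031360i ; Δ = +0.006039+0.000051i
  [+5]  conj(Y_{6,5})(Ω₁) = +0.340537+0.224265i ; Y_{6,5}(Ω₂) = -0.363812+0.234154i ; Δ = -0.176404-0.001852i
  [+6]  conj(Y_{6,6})(Ω₁) = -0.084604-0.340363i ; Y_{6,6}(Ω₂) = -0.073330+0.279893i ; Δ = +0.101469+0.001279i
Σ over m = -0.273559+0.000000i; ×(4π/13) → -0.264435+0.000000i. Real part: -0.264435

-0.264435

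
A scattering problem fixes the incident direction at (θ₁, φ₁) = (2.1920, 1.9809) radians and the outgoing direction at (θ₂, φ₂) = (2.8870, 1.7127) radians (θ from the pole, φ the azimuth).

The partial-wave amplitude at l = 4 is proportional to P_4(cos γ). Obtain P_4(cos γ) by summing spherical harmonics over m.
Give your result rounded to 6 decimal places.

-0.329948

Term-by-term m-sum for l=4 (normalisation 4π/9 = 1.396263):
  term(m=-4) = 0.00016 + 0.00030j   from Y*(Ω₁)=-0.01346 + 0.19303j, Y(Ω₂)=0.00150 - 0.00096j
  term(m=-3) = 0.00526 + 0.00546j   from Y*(Ω₁)=-0.36924 + 0.13081j, Y(Ω₂)=-0.00799 - 0.01762j
  term(m=-2) = 0.03074 + 0.01827j   from Y*(Ω₁)=-0.20688 - 0.22181j, Y(Ω₂)=-0.11317 + 0.03301j
  term(m=-1) = -0.05567 - 0.01530j   from Y*(Ω₁)=-0.05614 + 0.12912j, Y(Ω₂)=0.05799 + 0.40591j
  term(m=+0) = -0.19729 + 0.00000j   from Y*(Ω₁)=-0.33282 + 0.00000j, Y(Ω₂)=0.59279 + 0.00000j
  term(m=+1) = -0.05567 + 0.01530j   from Y*(Ω₁)=0.05614 + 0.12912j, Y(Ω₂)=-0.05799 + 0.40591j
  term(m=+2) = 0.03074 - 0.01827j   from Y*(Ω₁)=-0.20688 + 0.22181j, Y(Ω₂)=-0.11317 - 0.03301j
  term(m=+3) = 0.00526 - 0.00546j   from Y*(Ω₁)=0.36924 + 0.13081j, Y(Ω₂)=0.00799 - 0.01762j
  term(m=+4) = 0.00016 - 0.00030j   from Y*(Ω₁)=-0.01346 - 0.19303j, Y(Ω₂)=0.00150 + 0.00096j
Accumulated sum -0.23631 - 0.00000j; after 4π/(2l+1) scaling, -0.32995 - 0.00000j ⇒ P_4 = -0.329948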